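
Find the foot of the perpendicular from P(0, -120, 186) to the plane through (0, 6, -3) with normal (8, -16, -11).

(8/7, -856/7, 1291/7)

The perpendicular from P has direction n = (8, -16, -11): r = (0, -120, 186) + μ(8, -16, -11).
Substitute into the plane: n·(P + μn) = -63 gives -126 + 441μ = -63, so μ = 1/7.
Foot = (0, -120, 186) + (1/7)·(8, -16, -11) = (8/7, -856/7, 1291/7).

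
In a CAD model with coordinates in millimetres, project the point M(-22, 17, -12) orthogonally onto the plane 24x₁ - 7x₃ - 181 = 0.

(2, 17, -19)

n = (24, 0, -7), |n|² = 625, and n·M − 181 = -625.
t = -625/625 = -1, so the foot is M − t·n = (-22, 17, -12) − (-1)·(24, 0, -7) = (2, 17, -19).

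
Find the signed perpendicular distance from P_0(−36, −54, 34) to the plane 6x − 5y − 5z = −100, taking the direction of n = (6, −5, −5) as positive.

n·P_0 − (-100) = -16.
|n| = √86, so the signed distance is -8√86/43.

-8√86/43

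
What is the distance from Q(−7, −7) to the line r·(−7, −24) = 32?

The normal to the line is n = (−7, −24) with |n| = 25.
|n·Q − 32| = |217 − 32| = 185, so the distance is 185/25 = 37/5.

37/5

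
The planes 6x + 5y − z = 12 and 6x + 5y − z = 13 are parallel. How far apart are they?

1/√62

With common normal n = (6, 5, −1) (|n| = √62), the distance is |12 − 13|/|n| = 1/√62.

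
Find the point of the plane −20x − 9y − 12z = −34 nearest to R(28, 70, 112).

(-52, 34, 64)

n = (−20, −9, −12), |n|² = 625, and n·R − (-34) = -2500.
t = -2500/625 = -4, so the foot is R − t·n = (28, 70, 112) − (-4)·(−20, −9, −12) = (−52, 34, 64).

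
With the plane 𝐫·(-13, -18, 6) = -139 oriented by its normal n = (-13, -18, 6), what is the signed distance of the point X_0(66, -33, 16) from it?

-29/23

n·X_0 − (-139) = -29.
|n| = 23, so the signed distance is -29/23.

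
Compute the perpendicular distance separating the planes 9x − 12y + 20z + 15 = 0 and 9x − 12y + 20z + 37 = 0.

Both planes have normal n = (9, −12, 20), |n| = 25. Any point on the first plane is at distance |(-37) − (-15)|/|n| = 22/25 from the second.

22/25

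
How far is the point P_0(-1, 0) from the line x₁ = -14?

13

The normal to the line is n = (1, 0) with |n| = 1.
|n·P_0 − (-14)| = |-1 − (-14)| = 13, so the distance is 13/1 = 13.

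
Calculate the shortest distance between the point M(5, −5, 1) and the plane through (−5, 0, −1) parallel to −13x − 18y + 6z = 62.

28/23

Parallel planes share the normal n = (−13, −18, 6); since (−5, 0, −1) lies on the plane, its equation is −13x − 18y + 6z = 59.
d = |(-13)·5 + (-18)·(-5) + 6·1 − 59| / √(169 + 324 + 36) = |-28| / 23 = 28/23.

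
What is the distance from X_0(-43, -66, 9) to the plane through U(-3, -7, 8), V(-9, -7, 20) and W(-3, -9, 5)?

UV = (-6, 0, 12) and UW = (0, -2, -3), so a normal is n = UV × UW = (24, -18, 12).
d = |24·(-43) + (-18)·(-66) + 12·9 − 150| / √(576 + 324 + 144) = |114| / (6√29) = 19√29/29.

19/√29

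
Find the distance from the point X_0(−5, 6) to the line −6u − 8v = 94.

56/5

d = |(-6)·(-5) + (-8)·6 − 94| / √(36 + 64) = |-112|/10 = 56/5.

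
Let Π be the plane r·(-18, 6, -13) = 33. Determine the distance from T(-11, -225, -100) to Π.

Normal vector n = (-18, 6, -13), and n·(-11, -225, -100) - 33 = 115.
|n| = √(324 + 36 + 169) = 23, so the distance is |115|/23 = 5.

5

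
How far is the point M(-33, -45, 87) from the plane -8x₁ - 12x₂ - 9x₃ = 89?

4

n = (-8, -12, -9); n·P − 89 = -68; |n| = 17; distance = 68/17 = 4.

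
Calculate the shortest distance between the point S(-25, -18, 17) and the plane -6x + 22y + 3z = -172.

d = |(-6)·(-25) + 22·(-18) + 3·17 − (-172)| / √(36 + 484 + 9) = |-23| / 23 = 1.

1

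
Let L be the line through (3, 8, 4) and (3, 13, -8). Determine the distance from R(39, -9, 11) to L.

A direction vector is d = (0, 5, -12).
AP = (36, -17, 7); AP·d = -169, |AP|² = 1634, |d|² = 169.
distance² = |AP|² − (AP·d)²/|d|² = 1634 − 28561/169 = 1465, so the distance is √1465.

√1465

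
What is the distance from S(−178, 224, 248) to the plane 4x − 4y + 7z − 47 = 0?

Normal vector n = (4, −4, 7), and n·(−178, 224, 248) − 47 = 81.
|n| = √(16 + 16 + 49) = 9, so the distance is |81|/9 = 9.

9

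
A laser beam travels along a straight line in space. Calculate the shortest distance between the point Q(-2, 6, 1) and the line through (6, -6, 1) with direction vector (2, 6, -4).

2√38

Direction vector d = (2, 6, -4).
AP = (-8, 12, 0); AP·d = 56, |AP|² = 208, |d|² = 56.
distance² = |AP|² − (AP·d)²/|d|² = 208 − 3136/56 = 152, so the distance is 2√38.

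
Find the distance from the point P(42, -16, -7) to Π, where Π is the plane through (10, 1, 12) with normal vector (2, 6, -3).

19/7

The plane has equation n·(r − (10, 1, 12)) = 0, i.e. n·r = -10.
Then n·(42, -16, -7) - (-10) = 19.
|n| = √(4 + 36 + 9) = 7, so the distance is |19|/7 = 19/7.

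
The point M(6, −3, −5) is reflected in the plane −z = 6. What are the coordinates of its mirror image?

n = (0, 0, −1), |n|² = 1, n·M − 6 = -1, so t = -1/1 = -1.
Foot F = M − (-1)·n = (6, −3, −6); the reflection is 2F − M = (6, −3, −7).

(6, -3, -7)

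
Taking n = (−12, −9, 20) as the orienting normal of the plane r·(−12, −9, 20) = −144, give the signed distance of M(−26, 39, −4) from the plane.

n·M − (-144) = 25.
|n| = 25, so the signed distance is 25/25 = 1.

1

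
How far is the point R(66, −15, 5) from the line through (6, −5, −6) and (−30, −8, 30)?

A direction vector is d = (−36, −3, 36).
AP = (60, −10, 11); AP·d = -1734, |AP|² = 3821, |d|² = 2601.
distance² = |AP|² − (AP·d)²/|d|² = 3821 − 3006756/2601 = 2665, so the distance is √2665.

√2665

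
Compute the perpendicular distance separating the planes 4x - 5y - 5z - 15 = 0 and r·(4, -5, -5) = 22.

7/√66

Both planes have normal n = (4, -5, -5), |n| = √66. Any point on the first plane is at distance |22 − 15|/|n| = 7/√66 = 7√66/66 from the second.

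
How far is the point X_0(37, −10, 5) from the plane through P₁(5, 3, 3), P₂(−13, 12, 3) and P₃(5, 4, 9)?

16/√46

P₁P₂ = (−18, 9, 0) and P₁P₃ = (0, 1, 6), so a normal is n = P₁P₂ × P₁P₃ = (54, 108, −18).
n = (54, 108, −18); n·P − 540 = 288; |n| = 18√46; distance = 288/(18√46) = 16/√46.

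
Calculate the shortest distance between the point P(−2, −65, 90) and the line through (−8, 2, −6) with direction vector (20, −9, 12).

2√2029

Direction vector d = (20, −9, 12).
AP = (6, −67, 96), and AP × d = (60, 1848, 1286).
|AP × d|² = 5072500 and |d|² = 625, so the distance is √(5072500/625) = √8116 = 2√2029.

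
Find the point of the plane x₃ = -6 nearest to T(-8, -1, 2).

(-8, -1, -6)

n = (0, 0, 1), |n|² = 1, and n·T − (-6) = 8.
t = 8/1 = 8, so the foot is T − t·n = (-8, -1, 2) − 8·(0, 0, 1) = (-8, -1, -6).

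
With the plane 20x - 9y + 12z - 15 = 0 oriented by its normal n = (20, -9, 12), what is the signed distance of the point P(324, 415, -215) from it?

6

n·P − 15 = 150.
|n| = 25, so the signed distance is 150/25 = 6.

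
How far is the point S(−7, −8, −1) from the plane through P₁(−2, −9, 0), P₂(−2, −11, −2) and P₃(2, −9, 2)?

P₁P₂ = (0, −2, −2) and P₁P₃ = (4, 0, 2), so a normal is n = P₁P₂ × P₁P₃ = (−4, −8, 8).
Then n·(−7, −8, −1) − 80 = 4.
|n| = √(16 + 64 + 64) = 12, so the distance is |4|/12 = 1/3.

1/3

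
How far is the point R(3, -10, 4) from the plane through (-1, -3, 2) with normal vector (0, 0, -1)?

2

The plane has equation n·(r − (-1, -3, 2)) = 0, i.e. n·r = -2.
Then n·(3, -10, 4) - (-2) = -2.
|n| = √(0 + 0 + 1) = 1, so the distance is |-2|/1 = 2.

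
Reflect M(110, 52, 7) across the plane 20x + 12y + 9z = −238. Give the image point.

With n = (20, 12, 9), the signed offset is (n·M − (-238))/|n|² = 3125/625 = 5.
M' = M − 2t·n = (110, 52, 7) − 10·(20, 12, 9) = (−90, −68, −83).

(-90, -68, -83)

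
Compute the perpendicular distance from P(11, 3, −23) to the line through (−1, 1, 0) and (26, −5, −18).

√193

A direction vector is d = (27, −6, −18).
AP = (12, 2, −23); AP·d = 726, |AP|² = 677, |d|² = 1089.
distance² = |AP|² − (AP·d)²/|d|² = 677 − 527076/1089 = 193, so the distance is √193.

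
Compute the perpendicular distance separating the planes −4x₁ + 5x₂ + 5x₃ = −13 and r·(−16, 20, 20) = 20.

Divide the second equation by 4 to match normals: −4x₁ + 5x₂ + 5x₃ = 5.
With common normal n = (−4, 5, 5) (|n| = √66), the distance is |(-13) − 5|/|n| = 18/√66 = 3√66/11.

3√66/11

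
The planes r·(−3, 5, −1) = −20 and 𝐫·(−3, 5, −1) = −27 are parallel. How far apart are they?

7/√35

Both planes have normal n = (−3, 5, −1), |n| = √35. Any point on the first plane is at distance |(-27) − (-20)|/|n| = 7/√35 from the second.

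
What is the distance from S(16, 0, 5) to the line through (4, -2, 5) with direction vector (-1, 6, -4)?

Direction vector d = (-1, 6, -4).
AP = (12, 2, 0), and AP × d = (-8, 48, 74).
|AP × d|² = 7844 and |d|² = 53, so the distance is √(7844/53) = √148 = 2√37.

2√37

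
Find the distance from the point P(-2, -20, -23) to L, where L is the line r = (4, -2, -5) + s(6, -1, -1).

Direction vector d = (6, -1, -1).
AP = (-6, -18, -18); AP·d = 0, |AP|² = 684, |d|² = 38.
distance² = |AP|² − (AP·d)²/|d|² = 684 − 0/38 = 684, so the distance is 6√19.

6√19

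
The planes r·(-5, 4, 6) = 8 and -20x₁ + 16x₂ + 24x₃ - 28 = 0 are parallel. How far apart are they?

Divide the second equation by 4 to match normals: -5x₁ + 4x₂ + 6x₃ = 7.
Both planes have normal n = (-5, 4, 6), |n| = √77. Any point on the first plane is at distance |7 − 8|/|n| = 1/√77 = √77/77 from the second.

√77/77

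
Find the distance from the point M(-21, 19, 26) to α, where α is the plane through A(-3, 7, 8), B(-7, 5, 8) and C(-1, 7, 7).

2

AB = (-4, -2, 0) and AC = (2, 0, -1), so a normal is n = AB × AC = (2, -4, 4).
d = |2·(-21) + (-4)·19 + 4·26 − (-2)| / √(4 + 16 + 16) = |-12| / 6 = 2.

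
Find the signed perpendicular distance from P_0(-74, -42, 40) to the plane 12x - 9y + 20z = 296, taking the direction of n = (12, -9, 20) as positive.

-6/25

n·P_0 − 296 = -6.
|n| = 25, so the signed distance is -6/25.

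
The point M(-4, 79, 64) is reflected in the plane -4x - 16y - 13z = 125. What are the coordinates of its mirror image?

(-44, -81, -66)

n = (-4, -16, -13), |n|² = 441, n·M − 125 = -2205, so t = -2205/441 = -5.
Foot F = M − (-5)·n = (-24, -1, -1); the reflection is 2F − M = (-44, -81, -66).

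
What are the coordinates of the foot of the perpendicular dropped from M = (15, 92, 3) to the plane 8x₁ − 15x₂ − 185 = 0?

n = (8, −15, 0), |n|² = 289, and n·M − 185 = -1445.
t = -1445/289 = -5, so the foot is M − t·n = (15, 92, 3) − (-5)·(8, −15, 0) = (55, 17, 3).

(55, 17, 3)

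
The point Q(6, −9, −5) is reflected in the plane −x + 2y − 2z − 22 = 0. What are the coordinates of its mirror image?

With n = (−1, 2, −2), the signed offset is (n·Q − 22)/|n|² = -36/9 = -4.
Q' = Q − 2t·n = (6, −9, −5) − (-8)·(−1, 2, −2) = (−2, 7, −21).

(-2, 7, -21)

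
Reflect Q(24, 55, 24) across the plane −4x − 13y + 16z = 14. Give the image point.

(16, 29, 56)

n = (−4, −13, 16), |n|² = 441, n·Q − 14 = -441, so t = -441/441 = -1.
Foot F = Q − (-1)·n = (20, 42, 40); the reflection is 2F − Q = (16, 29, 56).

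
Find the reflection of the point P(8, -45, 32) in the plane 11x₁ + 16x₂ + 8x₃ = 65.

(30, -13, 48)

With n = (11, 16, 8), the signed offset is (n·P − 65)/|n|² = -441/441 = -1.
P' = P − 2t·n = (8, -45, 32) − (-2)·(11, 16, 8) = (30, -13, 48).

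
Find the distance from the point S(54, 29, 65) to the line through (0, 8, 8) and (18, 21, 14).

3√205

A direction vector is d = (18, 13, 6).
AP = (54, 21, 57); AP·d = 1587, |AP|² = 6606, |d|² = 529.
distance² = |AP|² − (AP·d)²/|d|² = 6606 − 2518569/529 = 1845, so the distance is 3√205.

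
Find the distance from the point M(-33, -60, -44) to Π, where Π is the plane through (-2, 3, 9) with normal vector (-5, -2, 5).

The plane has equation n·(r − (-2, 3, 9)) = 0, i.e. n·r = 49.
n = (-5, -2, 5); n·P − 49 = 16; |n| = 3√6; distance = 16/(3√6).

16/(3√6)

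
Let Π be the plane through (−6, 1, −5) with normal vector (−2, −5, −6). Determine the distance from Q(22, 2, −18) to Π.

The plane has equation n·(r − (−6, 1, −5)) = 0, i.e. n·r = 37.
Then n·(22, 2, −18) − 37 = 17.
|n| = √(4 + 25 + 36) = √65, so the distance is |17|/√65 = 17/√65.

17/√65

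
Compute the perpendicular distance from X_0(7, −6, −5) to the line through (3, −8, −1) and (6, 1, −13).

A direction vector is d = (3, 9, −12).
AP = (4, 2, −4), and AP × d = (12, 36, 30).
|AP × d|² = 2340 and |d|² = 234, so the distance is √(2340/234) = √10.

√10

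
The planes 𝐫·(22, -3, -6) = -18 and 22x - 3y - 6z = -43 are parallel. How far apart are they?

25/23

With common normal n = (22, -3, -6) (|n| = 23), the distance is |(-18) − (-43)|/|n| = 25/23.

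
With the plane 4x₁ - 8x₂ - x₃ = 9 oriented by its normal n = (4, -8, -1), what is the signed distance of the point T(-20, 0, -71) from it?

-2

n·T − 9 = -18.
|n| = 9, so the signed distance is -18/9 = -2.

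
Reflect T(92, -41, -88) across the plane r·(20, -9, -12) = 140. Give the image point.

With n = (20, -9, -12), the signed offset is (n·T − 140)/|n|² = 3125/625 = 5.
T' = T − 2t·n = (92, -41, -88) − 10·(20, -9, -12) = (-108, 49, 32).

(-108, 49, 32)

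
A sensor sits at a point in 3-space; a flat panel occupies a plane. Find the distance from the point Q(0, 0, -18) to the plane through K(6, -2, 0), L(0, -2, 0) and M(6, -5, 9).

KL = (-6, 0, 0) and KM = (0, -3, 9), so a normal is n = KL × KM = (0, 54, 18).
Then n·(0, 0, -18) - (-108) = -216.
|n| = √(0 + 2916 + 324) = 18√10, so the distance is |-216|/(18√10) = 6√10/5.

6√10/5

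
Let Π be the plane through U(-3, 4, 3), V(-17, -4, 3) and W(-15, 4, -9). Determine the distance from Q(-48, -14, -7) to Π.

UV = (-14, -8, 0) and UW = (-12, 0, -12), so a normal is n = UV × UW = (96, -168, -96).
n = (96, -168, -96); n·P − (-1248) = -336; |n| = 216; distance = 336/216 = 14/9.

14/9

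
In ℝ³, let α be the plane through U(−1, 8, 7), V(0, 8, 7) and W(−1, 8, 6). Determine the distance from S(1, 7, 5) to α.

1

UV = (1, 0, 0) and UW = (0, 0, −1), so a normal is n = UV × UW = (0, 1, 0).
Then n·(1, 7, 5) − 8 = −1.
|n| = √(0 + 1 + 0) = 1, so the distance is |-1|/1 = 1.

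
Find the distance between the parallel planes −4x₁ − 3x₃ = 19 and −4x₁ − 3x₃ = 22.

Both planes have normal n = (−4, 0, −3), |n| = 5. Any point on the first plane is at distance |22 − 19|/|n| = 3/5 from the second.

3/5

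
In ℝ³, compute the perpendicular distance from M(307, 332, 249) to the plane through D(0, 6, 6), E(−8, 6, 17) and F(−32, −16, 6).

DE = (−8, 0, 11) and DF = (−32, −22, 0), so a normal is n = DE × DF = (242, −352, 176).
Then n·(307, 332, 249) − (−1056) = 2310.
|n| = √(58564 + 123904 + 30976) = 462, so the distance is |2310|/462 = 5.

5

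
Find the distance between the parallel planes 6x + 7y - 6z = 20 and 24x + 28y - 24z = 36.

1

Divide the second equation by 4 to match normals: 6x + 7y - 6z = 9.
Both planes have normal n = (6, 7, -6), |n| = 11. Any point on the first plane is at distance |9 − 20|/|n| = 11/11 = 1 from the second.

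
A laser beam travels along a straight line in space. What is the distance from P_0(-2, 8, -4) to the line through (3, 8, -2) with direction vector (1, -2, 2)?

Direction vector d = (1, -2, 2).
AP = (-5, 0, -2); AP·d = -9, |AP|² = 29, |d|² = 9.
distance² = |AP|² − (AP·d)²/|d|² = 29 − 81/9 = 20, so the distance is 2√5.

2√5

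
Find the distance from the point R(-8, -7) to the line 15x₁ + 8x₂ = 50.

The normal to the line is n = (15, 8) with |n| = 17.
|n·R − 50| = |-176 − 50| = 226, so the distance is 226/17.

226/17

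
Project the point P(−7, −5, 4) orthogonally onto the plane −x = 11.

n = (−1, 0, 0), |n|² = 1, and n·P − 11 = -4.
t = -4/1 = -4, so the foot is P − t·n = (−7, −5, 4) − (-4)·(−1, 0, 0) = (−11, −5, 4).

(-11, -5, 4)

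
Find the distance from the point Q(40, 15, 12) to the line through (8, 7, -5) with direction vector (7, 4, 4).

9

Direction vector d = (7, 4, 4).
AP = (32, 8, 17), and AP × d = (-36, -9, 72).
|AP × d|² = 6561 and |d|² = 81, so the distance is √(6561/81) = √81 = 9.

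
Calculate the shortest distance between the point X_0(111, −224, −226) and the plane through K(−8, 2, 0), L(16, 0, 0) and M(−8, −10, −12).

KL = (24, −2, 0) and KM = (0, −12, −12), so a normal is n = KL × KM = (24, 288, −288).
Then n·(111, −224, −226) − 384 = 2856.
|n| = √(576 + 82944 + 82944) = 408, so the distance is |2856|/408 = 7.

7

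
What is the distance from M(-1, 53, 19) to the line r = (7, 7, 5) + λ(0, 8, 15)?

2√305

Direction vector d = (0, 8, 15).
AP = (-8, 46, 14); AP·d = 578, |AP|² = 2376, |d|² = 289.
distance² = |AP|² − (AP·d)²/|d|² = 2376 − 334084/289 = 1220, so the distance is 2√305.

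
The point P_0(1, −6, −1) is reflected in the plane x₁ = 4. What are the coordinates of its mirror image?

n = (1, 0, 0), |n|² = 1, n·P_0 − 4 = -3, so t = -3/1 = -3.
Foot F = P_0 − (-3)·n = (4, −6, −1); the reflection is 2F − P_0 = (7, −6, −1).

(7, -6, -1)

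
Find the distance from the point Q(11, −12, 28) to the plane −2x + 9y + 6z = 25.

Normal vector n = (−2, 9, 6), and n·(11, −12, 28) − 25 = 13.
|n| = √(4 + 81 + 36) = 11, so the distance is |13|/11 = 13/11.

13/11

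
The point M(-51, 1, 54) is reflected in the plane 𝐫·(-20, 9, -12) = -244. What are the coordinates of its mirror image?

With n = (-20, 9, -12), the signed offset is (n·M − (-244))/|n|² = 625/625 = 1.
M' = M − 2t·n = (-51, 1, 54) − 2·(-20, 9, -12) = (-11, -17, 78).

(-11, -17, 78)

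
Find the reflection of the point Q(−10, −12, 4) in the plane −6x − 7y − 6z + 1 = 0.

(2, 2, 16)

n = (−6, −7, −6), |n|² = 121, n·Q − (-1) = 121, so t = 121/121 = 1.
Foot F = Q − 1·n = (−4, −5, 10); the reflection is 2F − Q = (2, 2, 16).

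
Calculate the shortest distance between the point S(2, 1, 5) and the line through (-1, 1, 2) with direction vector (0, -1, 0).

Direction vector d = (0, -1, 0).
AP = (3, 0, 3); AP·d = 0, |AP|² = 18, |d|² = 1.
distance² = |AP|² − (AP·d)²/|d|² = 18 − 0/1 = 18, so the distance is 3√2.

3√2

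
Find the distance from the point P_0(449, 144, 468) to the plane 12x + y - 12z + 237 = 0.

9

d = |12·449 + 1·144 + (-12)·468 − (-237)| / √(144 + 1 + 144) = |153| / 17 = 9.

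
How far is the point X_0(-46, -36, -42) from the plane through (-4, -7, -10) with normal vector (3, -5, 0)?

19/√34

The plane has equation n·(r − (-4, -7, -10)) = 0, i.e. n·r = 23.
Then n·(-46, -36, -42) - 23 = 19.
|n| = √(9 + 25 + 0) = √34, so the distance is |19|/√34 = 19/√34.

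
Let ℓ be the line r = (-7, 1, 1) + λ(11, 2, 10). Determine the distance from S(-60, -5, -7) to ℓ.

Direction vector d = (11, 2, 10).
AP = (-53, -6, -8), and AP × d = (-44, 442, -40).
|AP × d|² = 198900 and |d|² = 225, so the distance is √(198900/225) = √884 = 2√221.

2√221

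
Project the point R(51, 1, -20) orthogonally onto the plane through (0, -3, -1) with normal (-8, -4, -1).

(11, -19, -25)

The perpendicular from R has direction n = (-8, -4, -1): r = (51, 1, -20) + t(-8, -4, -1).
Substitute into the plane: n·(R + tn) = 13 gives -392 + 81t = 13, so t = 5.
Foot = (51, 1, -20) + 5·(-8, -4, -1) = (11, -19, -25).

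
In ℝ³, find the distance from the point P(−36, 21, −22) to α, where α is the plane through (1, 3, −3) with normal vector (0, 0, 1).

The plane has equation n·(r − (1, 3, −3)) = 0, i.e. n·r = -3.
d = |1·(-22) − (-3)| / √(0 + 0 + 1) = |-19| / 1 = 19.

19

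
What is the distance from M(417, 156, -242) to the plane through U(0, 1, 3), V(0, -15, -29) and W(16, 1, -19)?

7

UV = (0, -16, -32) and UW = (16, 0, -22), so a normal is n = UV × UW = (352, -512, 256).
Then n·(417, 156, -242) - 256 = 4704.
|n| = √(123904 + 262144 + 65536) = 672, so the distance is |4704|/672 = 7.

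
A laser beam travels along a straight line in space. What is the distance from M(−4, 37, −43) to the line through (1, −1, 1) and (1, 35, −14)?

A direction vector is d = (0, 36, −15).
AP = (−5, 38, −44); AP·d = 2028, |AP|² = 3405, |d|² = 1521.
distance² = |AP|² − (AP·d)²/|d|² = 3405 − 4112784/1521 = 701, so the distance is √701.

√701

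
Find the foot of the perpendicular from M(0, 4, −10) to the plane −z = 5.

n = (0, 0, −1), |n|² = 1, and n·M − 5 = 5.
t = 5/1 = 5, so the foot is M − t·n = (0, 4, −10) − 5·(0, 0, −1) = (0, 4, −5).

(0, 4, -5)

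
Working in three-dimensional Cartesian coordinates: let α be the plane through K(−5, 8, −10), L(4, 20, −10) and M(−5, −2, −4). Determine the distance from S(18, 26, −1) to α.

7√2/10

KL = (9, 12, 0) and KM = (0, −10, 6), so a normal is n = KL × KM = (72, −54, −90).
n = (72, −54, −90); n·P − 108 = -126; |n| = 90√2; distance = 126/(90√2) = 7√2/10.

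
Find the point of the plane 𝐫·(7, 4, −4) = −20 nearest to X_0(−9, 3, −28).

(-16, -1, -24)

n = (7, 4, −4), |n|² = 81, and n·X_0 − (-20) = 81.
t = 81/81 = 1, so the foot is X_0 − t·n = (−9, 3, −28) − 1·(7, 4, −4) = (−16, −1, −24).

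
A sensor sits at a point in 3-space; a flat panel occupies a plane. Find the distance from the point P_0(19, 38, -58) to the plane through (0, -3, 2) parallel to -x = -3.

Parallel planes share the normal n = (-1, 0, 0); since (0, -3, 2) lies on the plane, its equation is -x = 0.
d = |(-1)·19 − 0| / √(1 + 0 + 0) = |-19| / 1 = 19.

19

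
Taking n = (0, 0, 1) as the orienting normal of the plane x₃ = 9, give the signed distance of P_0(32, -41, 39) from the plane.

n·P_0 − 9 = 30.
|n| = 1, so the signed distance is 30/1 = 30.

30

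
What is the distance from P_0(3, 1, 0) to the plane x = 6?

3

d = |1·3 − 6| / √(1 + 0 + 0) = |-3| / 1 = 3.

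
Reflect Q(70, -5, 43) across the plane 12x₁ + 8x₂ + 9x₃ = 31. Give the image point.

(-26, -69, -29)

With n = (12, 8, 9), the signed offset is (n·Q − 31)/|n|² = 1156/289 = 4.
Q' = Q − 2t·n = (70, -5, 43) − 8·(12, 8, 9) = (-26, -69, -29).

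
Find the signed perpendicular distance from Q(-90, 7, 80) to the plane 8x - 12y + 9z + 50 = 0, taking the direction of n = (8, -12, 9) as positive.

-2

n·Q − (-50) = -34.
|n| = 17, so the signed distance is -34/17 = -2.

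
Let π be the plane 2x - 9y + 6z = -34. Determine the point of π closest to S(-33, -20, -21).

n = (2, -9, 6), |n|² = 121, and n·S − (-34) = 22.
t = 22/121 = 2/11, so the foot is S − t·n = (-33, -20, -21) − (2/11)·(2, -9, 6) = (-367/11, -202/11, -243/11).

(-367/11, -202/11, -243/11)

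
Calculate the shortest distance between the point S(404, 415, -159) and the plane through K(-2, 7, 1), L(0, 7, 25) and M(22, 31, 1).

KL = (2, 0, 24) and KM = (24, 24, 0), so a normal is n = KL × KM = (-576, 576, 48).
Then n·(404, 415, -159) - 5232 = -6528.
|n| = √(331776 + 331776 + 2304) = 816, so the distance is |-6528|/816 = 8.

8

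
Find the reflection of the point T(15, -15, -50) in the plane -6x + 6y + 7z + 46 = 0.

(-33, 33, 6)

With n = (-6, 6, 7), the signed offset is (n·T − (-46))/|n|² = -484/121 = -4.
T' = T − 2t·n = (15, -15, -50) − (-8)·(-6, 6, 7) = (-33, 33, 6).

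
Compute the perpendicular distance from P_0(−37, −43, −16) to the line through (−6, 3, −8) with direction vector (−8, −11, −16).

Direction vector d = (−8, −11, −16).
AP = (−31, −46, −8), and AP × d = (648, −432, −27).
|AP × d|² = 607257 and |d|² = 441, so the distance is √(607257/441) = √1377 = 9√17.

9√17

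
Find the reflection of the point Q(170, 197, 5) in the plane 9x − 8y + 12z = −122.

(2746/17, 3477/17, -107/17)

n = (9, −8, 12), |n|² = 289, n·Q − (-122) = 136, so t = 136/289 = 8/17.
Foot F = Q − (8/17)·n = (2818/17, 3413/17, −11/17); the reflection is 2F − Q = (2746/17, 3477/17, −107/17).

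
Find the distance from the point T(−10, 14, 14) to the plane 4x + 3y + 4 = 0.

d = |4·(-10) + 3·14 − (-4)| / √(16 + 9 + 0) = |6| / 5 = 6/5.

6/5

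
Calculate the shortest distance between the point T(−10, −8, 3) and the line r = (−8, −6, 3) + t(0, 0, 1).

2√2

Direction vector d = (0, 0, 1).
AP = (−2, −2, 0), and AP × d = (−2, 2, 0).
|AP × d|² = 8 and |d|² = 1, so the distance is √8 = 2√2.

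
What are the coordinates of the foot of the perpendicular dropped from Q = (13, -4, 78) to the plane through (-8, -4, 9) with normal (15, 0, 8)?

(-32, -4, 54)

The perpendicular from Q has direction n = (15, 0, 8): r = (13, -4, 78) + t(15, 0, 8).
Substitute into the plane: n·(Q + tn) = -48 gives 819 + 289t = -48, so t = -3.
Foot = (13, -4, 78) + (-3)·(15, 0, 8) = (-32, -4, 54).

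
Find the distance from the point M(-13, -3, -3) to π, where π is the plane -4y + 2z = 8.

d = |(-4)·(-3) + 2·(-3) − 8| / √(0 + 16 + 4) = |-2| / (2√5) = √5/5.

√5/5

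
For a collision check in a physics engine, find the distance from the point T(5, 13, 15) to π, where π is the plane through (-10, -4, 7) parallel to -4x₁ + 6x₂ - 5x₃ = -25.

Parallel planes share the normal n = (-4, 6, -5); since (-10, -4, 7) lies on the plane, its equation is -4x₁ + 6x₂ - 5x₃ = -19.
d = |(-4)·5 + 6·13 + (-5)·15 − (-19)| / √(16 + 36 + 25) = |2| / √77 = 2/√77.

2√77/77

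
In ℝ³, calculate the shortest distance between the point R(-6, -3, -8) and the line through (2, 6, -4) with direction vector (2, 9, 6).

2√10

Direction vector d = (2, 9, 6).
AP = (-8, -9, -4), and AP × d = (-18, 40, -54).
|AP × d|² = 4840 and |d|² = 121, so the distance is √(4840/121) = √40 = 2√10.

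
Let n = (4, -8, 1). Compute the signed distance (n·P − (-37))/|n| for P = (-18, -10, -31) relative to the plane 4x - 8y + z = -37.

n·P − (-37) = 14.
|n| = 9, so the signed distance is 14/9.

14/9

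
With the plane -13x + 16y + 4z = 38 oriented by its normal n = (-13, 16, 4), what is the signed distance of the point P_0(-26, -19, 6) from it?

20/21

n·P_0 − 38 = 20.
|n| = 21, so the signed distance is 20/21.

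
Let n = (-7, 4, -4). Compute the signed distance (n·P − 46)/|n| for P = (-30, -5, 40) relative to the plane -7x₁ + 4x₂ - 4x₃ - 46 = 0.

-16/9

n·P − 46 = -16.
|n| = 9, so the signed distance is -16/9.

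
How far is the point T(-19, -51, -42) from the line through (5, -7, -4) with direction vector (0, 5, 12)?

2√313

Direction vector d = (0, 5, 12).
AP = (-24, -44, -38); AP·d = -676, |AP|² = 3956, |d|² = 169.
distance² = |AP|² − (AP·d)²/|d|² = 3956 − 456976/169 = 1252, so the distance is 2√313.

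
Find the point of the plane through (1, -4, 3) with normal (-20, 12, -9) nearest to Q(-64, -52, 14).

The perpendicular from Q has direction n = (-20, 12, -9): r = (-64, -52, 14) + t(-20, 12, -9).
Substitute into the plane: n·(Q + tn) = -95 gives 530 + 625t = -95, so t = -1.
Foot = (-64, -52, 14) + (-1)·(-20, 12, -9) = (-44, -64, 23).

(-44, -64, 23)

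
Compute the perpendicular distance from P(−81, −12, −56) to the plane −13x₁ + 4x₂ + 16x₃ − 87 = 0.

Normal vector n = (−13, 4, 16), and n·(−81, −12, −56) − 87 = 22.
|n| = √(169 + 16 + 256) = 21, so the distance is |22|/21 = 22/21.

22/21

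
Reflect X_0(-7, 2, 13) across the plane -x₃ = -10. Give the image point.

With n = (0, 0, -1), the signed offset is (n·X_0 − (-10))/|n|² = -3/1 = -3.
X_0' = X_0 − 2t·n = (-7, 2, 13) − (-6)·(0, 0, -1) = (-7, 2, 7).

(-7, 2, 7)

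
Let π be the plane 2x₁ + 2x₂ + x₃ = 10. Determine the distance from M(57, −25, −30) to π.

8

Normal vector n = (2, 2, 1), and n·(57, −25, −30) − 10 = 24.
|n| = √(4 + 4 + 1) = 3, so the distance is |24|/3 = 8.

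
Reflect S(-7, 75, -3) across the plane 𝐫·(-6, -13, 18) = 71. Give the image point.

With n = (-6, -13, 18), the signed offset is (n·S − 71)/|n|² = -1058/529 = -2.
S' = S − 2t·n = (-7, 75, -3) − (-4)·(-6, -13, 18) = (-31, 23, 69).

(-31, 23, 69)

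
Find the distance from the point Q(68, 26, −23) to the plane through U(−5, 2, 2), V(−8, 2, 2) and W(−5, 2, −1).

UV = (−3, 0, 0) and UW = (0, 0, −3), so a normal is n = UV × UW = (0, −9, 0).
Then n·(68, 26, −23) − (−18) = −216.
|n| = √(0 + 81 + 0) = 9, so the distance is |-216|/9 = 24.

24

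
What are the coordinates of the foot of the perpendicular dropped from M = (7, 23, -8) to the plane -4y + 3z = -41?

(7, 11, 1)

n = (0, -4, 3), |n|² = 25, and n·M − (-41) = -75.
t = -75/25 = -3, so the foot is M − t·n = (7, 23, -8) − (-3)·(0, -4, 3) = (7, 11, 1).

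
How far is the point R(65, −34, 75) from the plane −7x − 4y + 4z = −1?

2

d = |(-7)·65 + (-4)·(-34) + 4·75 − (-1)| / √(49 + 16 + 16) = |-18| / 9 = 2.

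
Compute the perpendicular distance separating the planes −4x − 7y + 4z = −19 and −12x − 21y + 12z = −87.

Divide the second equation by 3 to match normals: −4x − 7y + 4z = -29.
With common normal n = (−4, −7, 4) (|n| = 9), the distance is |(-19) − (-29)|/|n| = 10/9.

10/9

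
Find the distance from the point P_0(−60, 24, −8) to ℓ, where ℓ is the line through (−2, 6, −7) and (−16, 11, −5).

A direction vector is d = (−14, 5, 2).
AP = (−58, 18, −1), and AP × d = (41, 130, −38).
|AP × d|² = 20025 and |d|² = 225, so the distance is √(20025/225) = √89.

√89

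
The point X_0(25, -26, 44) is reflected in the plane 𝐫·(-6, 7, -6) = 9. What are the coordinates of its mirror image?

With n = (-6, 7, -6), the signed offset is (n·X_0 − 9)/|n|² = -605/121 = -5.
X_0' = X_0 − 2t·n = (25, -26, 44) − (-10)·(-6, 7, -6) = (-35, 44, -16).

(-35, 44, -16)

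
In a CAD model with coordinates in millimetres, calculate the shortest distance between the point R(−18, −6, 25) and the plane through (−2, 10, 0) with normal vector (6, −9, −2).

The plane has equation n·(r − (−2, 10, 0)) = 0, i.e. n·r = -102.
Then n·(−18, −6, 25) − (−102) = −2.
|n| = √(36 + 81 + 4) = 11, so the distance is |-2|/11 = 2/11.

2/11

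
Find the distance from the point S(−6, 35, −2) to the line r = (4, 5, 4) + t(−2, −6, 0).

Direction vector d = (−2, −6, 0).
AP = (−10, 30, −6); AP·d = -160, |AP|² = 1036, |d|² = 40.
distance² = |AP|² − (AP·d)²/|d|² = 1036 − 25600/40 = 396, so the distance is 6√11.

6√11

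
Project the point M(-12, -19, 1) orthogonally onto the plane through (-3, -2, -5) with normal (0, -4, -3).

(-12, -11, 7)

n = (0, -4, -3), |n|² = 25, and n·M − 23 = 50.
t = 50/25 = 2, so the foot is M − t·n = (-12, -19, 1) − 2·(0, -4, -3) = (-12, -11, 7).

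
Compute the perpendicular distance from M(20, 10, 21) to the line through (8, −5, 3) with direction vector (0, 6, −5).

3√77

Direction vector d = (0, 6, −5).
AP = (12, 15, 18), and AP × d = (−183, 60, 72).
|AP × d|² = 42273 and |d|² = 61, so the distance is √(42273/61) = √693 = 3√77.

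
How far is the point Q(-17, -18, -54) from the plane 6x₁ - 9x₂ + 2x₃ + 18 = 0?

30/11

Normal vector n = (6, -9, 2), and n·(-17, -18, -54) - (-18) = -30.
|n| = √(36 + 81 + 4) = 11, so the distance is |-30|/11 = 30/11.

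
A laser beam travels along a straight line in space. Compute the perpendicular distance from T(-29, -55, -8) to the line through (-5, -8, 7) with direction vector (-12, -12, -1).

Direction vector d = (-12, -12, -1).
AP = (-24, -47, -15), and AP × d = (-133, 156, -276).
|AP × d|² = 118201 and |d|² = 289, so the distance is √(118201/289) = √409.

√409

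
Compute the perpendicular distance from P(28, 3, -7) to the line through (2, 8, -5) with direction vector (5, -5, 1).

√246

Direction vector d = (5, -5, 1).
AP = (26, -5, -2), and AP × d = (-15, -36, -105).
|AP × d|² = 12546 and |d|² = 51, so the distance is √(12546/51) = √246.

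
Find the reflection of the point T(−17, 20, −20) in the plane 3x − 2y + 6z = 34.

(13, 0, 40)

n = (3, −2, 6), |n|² = 49, n·T − 34 = -245, so t = -245/49 = -5.
Foot F = T − (-5)·n = (−2, 10, 10); the reflection is 2F − T = (13, 0, 40).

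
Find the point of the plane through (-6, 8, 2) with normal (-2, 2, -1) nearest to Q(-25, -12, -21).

(-61/3, -50/3, -56/3)

n = (-2, 2, -1), |n|² = 9, and n·Q − 26 = 21.
t = 21/9 = 7/3, so the foot is Q − t·n = (-25, -12, -21) − (7/3)·(-2, 2, -1) = (-61/3, -50/3, -56/3).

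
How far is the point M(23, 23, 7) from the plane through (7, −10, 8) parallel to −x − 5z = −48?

11/√26

Parallel planes share the normal n = (−1, 0, −5); since (7, −10, 8) lies on the plane, its equation is −x − 5z = -47.
Then n·(23, 23, 7) − (−47) = −11.
|n| = √(1 + 0 + 25) = √26, so the distance is |-11|/√26 = 11√26/26.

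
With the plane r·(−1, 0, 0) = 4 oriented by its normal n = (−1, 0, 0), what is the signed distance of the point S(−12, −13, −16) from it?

n·S − 4 = 8.
|n| = 1, so the signed distance is 8/1 = 8.

8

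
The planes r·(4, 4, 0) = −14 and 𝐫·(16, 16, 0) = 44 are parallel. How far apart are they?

25/(4√2)

Divide the second equation by 4 to match normals: 4x + 4y = 11.
Both planes have normal n = (4, 4, 0), |n| = 4√2. Any point on the first plane is at distance |11 − (-14)|/|n| = 25/(4√2) = 25√2/8 from the second.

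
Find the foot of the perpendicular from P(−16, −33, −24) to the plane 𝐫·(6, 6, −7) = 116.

The perpendicular from P has direction n = (6, 6, −7): r = (−16, −33, −24) + t(6, 6, −7).
Substitute into the plane: n·(P + tn) = 116 gives -126 + 121t = 116, so t = 2.
Foot = (−16, −33, −24) + 2·(6, 6, −7) = (−4, −21, −38).

(-4, -21, -38)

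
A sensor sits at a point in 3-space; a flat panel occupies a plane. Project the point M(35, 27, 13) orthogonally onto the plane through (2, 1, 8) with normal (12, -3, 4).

n = (12, -3, 4), |n|² = 169, and n·M − 53 = 338.
t = 338/169 = 2, so the foot is M − t·n = (35, 27, 13) − 2·(12, -3, 4) = (11, 33, 5).

(11, 33, 5)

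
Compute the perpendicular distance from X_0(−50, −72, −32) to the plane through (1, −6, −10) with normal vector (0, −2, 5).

The plane has equation n·(r − (1, −6, −10)) = 0, i.e. n·r = -38.
Then n·(−50, −72, −32) − (−38) = 22.
|n| = √(0 + 4 + 25) = √29, so the distance is |22|/√29 = 22/√29.

22/√29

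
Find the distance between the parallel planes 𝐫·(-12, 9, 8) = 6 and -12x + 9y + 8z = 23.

With common normal n = (-12, 9, 8) (|n| = 17), the distance is |6 − 23|/|n| = 17/17 = 1.

1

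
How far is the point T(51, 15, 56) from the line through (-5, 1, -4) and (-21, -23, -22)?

2√577

A direction vector is d = (-16, -24, -18).
AP = (56, 14, 60), and AP × d = (1188, 48, -1120).
|AP × d|² = 2668048 and |d|² = 1156, so the distance is √(2668048/1156) = √2308 = 2√577.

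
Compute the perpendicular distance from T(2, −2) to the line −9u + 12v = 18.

4

The normal to the line is n = (−9, 12) with |n| = 15.
|n·T − 18| = |-42 − 18| = 60, so the distance is 60/15 = 4.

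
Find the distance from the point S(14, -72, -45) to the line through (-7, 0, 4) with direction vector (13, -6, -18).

√3265

Direction vector d = (13, -6, -18).
AP = (21, -72, -49), and AP × d = (1002, -259, 810).
|AP × d|² = 1727185 and |d|² = 529, so the distance is √(1727185/529) = √3265.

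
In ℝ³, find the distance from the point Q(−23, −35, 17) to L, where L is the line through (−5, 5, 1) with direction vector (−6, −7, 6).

Direction vector d = (−6, −7, 6).
AP = (−18, −40, 16), and AP × d = (−128, 12, −114).
|AP × d|² = 29524 and |d|² = 121, so the distance is √(29524/121) = √244 = 2√61.

2√61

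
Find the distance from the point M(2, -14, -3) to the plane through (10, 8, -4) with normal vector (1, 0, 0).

8

The plane has equation n·(r − (10, 8, -4)) = 0, i.e. n·r = 10.
Then n·(2, -14, -3) - 10 = -8.
|n| = √(1 + 0 + 0) = 1, so the distance is |-8|/1 = 8.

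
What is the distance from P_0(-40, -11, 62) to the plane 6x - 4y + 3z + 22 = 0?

n = (6, -4, 3); n·P − (-22) = 12; |n| = √61; distance = 12/√61.

12/√61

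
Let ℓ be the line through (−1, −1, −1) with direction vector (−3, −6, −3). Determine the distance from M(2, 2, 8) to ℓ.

Direction vector d = (−3, −6, −3).
AP = (3, 3, 9), and AP × d = (45, −18, −9).
|AP × d|² = 2430 and |d|² = 54, so the distance is √(2430/54) = √45 = 3√5.

3√5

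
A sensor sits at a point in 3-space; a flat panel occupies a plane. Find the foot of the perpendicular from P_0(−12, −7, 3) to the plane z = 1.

(-12, -7, 1)

n = (0, 0, 1), |n|² = 1, and n·P_0 − 1 = 2.
t = 2/1 = 2, so the foot is P_0 − t·n = (−12, −7, 3) − 2·(0, 0, 1) = (−12, −7, 1).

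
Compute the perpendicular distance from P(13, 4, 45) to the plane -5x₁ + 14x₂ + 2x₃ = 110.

29/15

n = (-5, 14, 2); n·P − 110 = -29; |n| = 15; distance = 29/15.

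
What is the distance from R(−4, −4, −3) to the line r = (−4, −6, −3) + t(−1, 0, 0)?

2

Direction vector d = (−1, 0, 0).
AP = (0, 2, 0), and AP × d = (0, 0, 2).
|AP × d|² = 4 and |d|² = 1, so the distance is √4 = 2.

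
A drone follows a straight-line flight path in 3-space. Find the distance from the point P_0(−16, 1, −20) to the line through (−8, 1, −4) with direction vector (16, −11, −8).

Direction vector d = (16, −11, −8).
AP = (−8, 0, −16); AP·d = 0, |AP|² = 320, |d|² = 441.
distance² = |AP|² − (AP·d)²/|d|² = 320 − 0/441 = 320, so the distance is 8√5.

8√5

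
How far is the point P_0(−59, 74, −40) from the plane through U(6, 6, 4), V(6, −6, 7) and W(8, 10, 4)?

UV = (0, −12, 3) and UW = (2, 4, 0), so a normal is n = UV × UW = (−12, 6, 24).
n = (−12, 6, 24); n·P − 60 = 132; |n| = 6√21; distance = 132/(6√21) = 22/√21.

22√21/21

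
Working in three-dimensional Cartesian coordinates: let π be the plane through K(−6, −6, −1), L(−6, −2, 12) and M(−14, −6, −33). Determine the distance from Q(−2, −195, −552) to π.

KL = (0, 4, 13) and KM = (−8, 0, −32), so a normal is n = KL × KM = (−128, −104, 32).
Then n·(−2, −195, −552) − 1360 = 1512.
|n| = √(16384 + 10816 + 1024) = 168, so the distance is |1512|/168 = 9.

9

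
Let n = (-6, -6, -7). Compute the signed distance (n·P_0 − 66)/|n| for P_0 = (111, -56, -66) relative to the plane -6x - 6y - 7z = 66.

n·P_0 − 66 = 66.
|n| = 11, so the signed distance is 66/11 = 6.

6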